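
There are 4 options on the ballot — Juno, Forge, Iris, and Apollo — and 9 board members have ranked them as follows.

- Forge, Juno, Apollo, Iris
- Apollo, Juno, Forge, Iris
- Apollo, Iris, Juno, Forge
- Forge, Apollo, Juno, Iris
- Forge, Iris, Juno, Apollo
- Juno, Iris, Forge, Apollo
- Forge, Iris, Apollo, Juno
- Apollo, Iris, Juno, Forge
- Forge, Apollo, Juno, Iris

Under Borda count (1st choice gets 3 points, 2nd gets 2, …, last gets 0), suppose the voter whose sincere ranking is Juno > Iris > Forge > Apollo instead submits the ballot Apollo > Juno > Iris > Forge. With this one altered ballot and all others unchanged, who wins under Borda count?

Apollo

Borda totals with the altered ballot: Juno 11, Forge 16, Iris 9, Apollo 18.
The switch changes the winner from Forge to Apollo.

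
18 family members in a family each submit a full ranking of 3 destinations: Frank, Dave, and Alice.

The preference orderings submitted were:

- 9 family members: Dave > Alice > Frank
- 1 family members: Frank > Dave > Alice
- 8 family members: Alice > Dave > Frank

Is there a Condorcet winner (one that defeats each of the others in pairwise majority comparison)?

Head-to-head results (18 voters total):
Frank vs Dave: Dave wins 17–1.
Frank vs Alice: Alice wins 17–1.
Dave vs Alice: Dave wins 10–8.
Dave beats each rival — Frank (17–1), Alice (10–8) — so Dave is the Condorcet winner.

Yes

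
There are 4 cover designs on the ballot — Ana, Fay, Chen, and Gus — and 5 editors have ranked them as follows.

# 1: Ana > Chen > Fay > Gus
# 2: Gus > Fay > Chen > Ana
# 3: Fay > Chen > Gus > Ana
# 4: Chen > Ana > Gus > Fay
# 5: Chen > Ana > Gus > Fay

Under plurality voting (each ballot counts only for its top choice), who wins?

Chen

First-place vote totals:
  Ana: 1
  Fay: 1
  Chen: 2
  Gus: 1
Chen has the most first-place votes.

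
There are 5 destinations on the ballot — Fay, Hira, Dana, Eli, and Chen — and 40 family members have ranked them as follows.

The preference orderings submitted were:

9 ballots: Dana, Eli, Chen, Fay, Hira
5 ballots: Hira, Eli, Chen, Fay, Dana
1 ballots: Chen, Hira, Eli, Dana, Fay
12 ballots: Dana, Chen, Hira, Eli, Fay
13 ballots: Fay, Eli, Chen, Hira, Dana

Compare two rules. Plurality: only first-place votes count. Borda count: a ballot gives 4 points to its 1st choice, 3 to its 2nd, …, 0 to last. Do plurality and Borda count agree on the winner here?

Plurality first-place counts: Fay 13, Hira 5, Dana 21, Eli 0, Chen 1 → Dana.
Borda totals: Fay 66, Hira 60, Dana 85, Eli 95, Chen 94 → Eli.
The two rules disagree: plurality picks Dana, Borda picks Eli.

No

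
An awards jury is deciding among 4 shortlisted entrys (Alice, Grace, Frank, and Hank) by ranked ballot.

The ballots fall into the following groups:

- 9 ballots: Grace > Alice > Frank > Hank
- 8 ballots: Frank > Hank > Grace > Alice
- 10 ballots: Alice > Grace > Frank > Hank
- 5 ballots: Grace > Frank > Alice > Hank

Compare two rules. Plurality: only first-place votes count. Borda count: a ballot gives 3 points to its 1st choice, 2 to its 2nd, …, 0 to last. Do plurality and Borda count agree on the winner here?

Yes

Plurality first-place counts: Alice 10, Grace 14, Frank 8, Hank 0 → Grace.
Borda totals: Alice 53, Grace 70, Frank 53, Hank 16 → Grace.
The two rules agree on Grace.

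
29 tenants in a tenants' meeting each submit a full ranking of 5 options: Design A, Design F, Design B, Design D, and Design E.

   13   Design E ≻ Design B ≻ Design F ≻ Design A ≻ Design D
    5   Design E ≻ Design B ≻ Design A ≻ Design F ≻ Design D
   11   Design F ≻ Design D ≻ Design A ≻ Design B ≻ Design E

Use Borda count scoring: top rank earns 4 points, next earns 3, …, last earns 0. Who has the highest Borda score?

Design F

Borda scores:
  Design A: 13·1 + 5·2 + 11·2 = 45
  Design F: 13·2 + 5·1 + 11·4 = 75
  Design B: 13·3 + 5·3 + 11·1 = 65
  Design D: 13·0 + 5·0 + 11·3 = 33
  Design E: 13·4 + 5·4 + 11·0 = 72
Design F has the highest total.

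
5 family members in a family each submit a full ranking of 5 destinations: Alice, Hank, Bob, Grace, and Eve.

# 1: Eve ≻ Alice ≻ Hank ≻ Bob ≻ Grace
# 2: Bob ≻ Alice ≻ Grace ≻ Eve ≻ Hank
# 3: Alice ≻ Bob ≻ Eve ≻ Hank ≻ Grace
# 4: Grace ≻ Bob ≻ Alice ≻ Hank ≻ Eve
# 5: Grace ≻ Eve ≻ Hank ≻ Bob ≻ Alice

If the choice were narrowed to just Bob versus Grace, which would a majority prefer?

Bob

Ballots ranking Bob above Grace: 3.
Ballots ranking Grace above Bob: 2.
Bob wins the head-to-head, 3–2.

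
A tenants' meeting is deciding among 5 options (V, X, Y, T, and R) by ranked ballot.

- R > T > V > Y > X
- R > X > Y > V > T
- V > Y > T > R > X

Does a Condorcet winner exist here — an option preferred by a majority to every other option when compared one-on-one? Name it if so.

Head-to-head results (3 voters total):
V vs X: V wins 2–1.
V vs Y: V wins 2–1.
V vs T: V wins 2–1.
V vs R: R wins 2–1.
X vs Y: Y wins 2–1.
X vs T: T wins 2–1.
X vs R: R wins 3–0.
Y vs T: Y wins 2–1.
Y vs R: R wins 2–1.
T vs R: R wins 2–1.
R beats each rival — V (2–1), X (3–0), Y (2–1), T (2–1) — so R is the Condorcet winner.

R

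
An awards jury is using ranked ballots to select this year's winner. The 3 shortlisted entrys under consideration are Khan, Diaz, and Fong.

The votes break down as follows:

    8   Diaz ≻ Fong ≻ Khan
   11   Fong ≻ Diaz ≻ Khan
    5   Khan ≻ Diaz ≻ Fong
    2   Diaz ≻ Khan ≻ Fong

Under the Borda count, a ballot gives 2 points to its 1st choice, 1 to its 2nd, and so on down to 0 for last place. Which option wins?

Diaz

Borda scores:
  Khan: 8·0 + 11·0 + 5·2 + 2·1 = 12
  Diaz: 8·2 + 11·1 + 5·1 + 2·2 = 36
  Fong: 8·1 + 11·2 + 5·0 + 2·0 = 30
Diaz has the highest total.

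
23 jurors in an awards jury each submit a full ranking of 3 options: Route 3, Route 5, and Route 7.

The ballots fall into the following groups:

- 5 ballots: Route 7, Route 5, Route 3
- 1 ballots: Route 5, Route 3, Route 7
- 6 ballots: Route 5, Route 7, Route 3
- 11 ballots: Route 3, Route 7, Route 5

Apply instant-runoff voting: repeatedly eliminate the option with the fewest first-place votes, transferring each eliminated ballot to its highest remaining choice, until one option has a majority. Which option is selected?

Route 5

Round 1: Route 3 11, Route 5 7, Route 7 5. Route 7 has the fewest and is eliminated.
Round 2: Route 5 12, Route 3 11. Route 5 has a majority.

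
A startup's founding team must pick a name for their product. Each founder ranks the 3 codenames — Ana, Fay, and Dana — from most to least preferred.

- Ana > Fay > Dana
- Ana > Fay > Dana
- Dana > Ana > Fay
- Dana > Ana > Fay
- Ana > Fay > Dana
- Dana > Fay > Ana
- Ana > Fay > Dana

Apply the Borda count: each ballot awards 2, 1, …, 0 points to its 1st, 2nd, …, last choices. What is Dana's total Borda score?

Borda scores:
  Ana: 2 + 2 + 1 + 1 + 2 + 0 + 2 = 10
  Fay: 1 + 1 + 0 + 0 + 1 + 1 + 1 = 5
  Dana: 0 + 0 + 2 + 2 + 0 + 2 + 0 = 6

6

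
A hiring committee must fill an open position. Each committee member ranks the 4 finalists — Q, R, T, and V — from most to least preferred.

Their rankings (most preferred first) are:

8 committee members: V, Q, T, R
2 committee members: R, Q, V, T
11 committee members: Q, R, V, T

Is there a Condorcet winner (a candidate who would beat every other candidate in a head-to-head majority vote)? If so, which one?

Q

Head-to-head results (21 voters total):
Q vs R: Q wins 19–2.
Q vs T: Q wins 21–0.
Q vs V: Q wins 13–8.
R vs T: R wins 13–8.
R vs V: R wins 13–8.
T vs V: V wins 21–0.
Q beats each rival — R (19–2), T (21–0), V (13–8) — so Q is the Condorcet winner.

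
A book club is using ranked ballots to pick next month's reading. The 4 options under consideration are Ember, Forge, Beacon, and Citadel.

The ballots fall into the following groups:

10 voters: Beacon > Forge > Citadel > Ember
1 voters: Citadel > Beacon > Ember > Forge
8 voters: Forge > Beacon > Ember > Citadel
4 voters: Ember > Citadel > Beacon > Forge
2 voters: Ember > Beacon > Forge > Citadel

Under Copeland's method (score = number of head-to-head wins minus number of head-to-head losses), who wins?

Beacon

Pairwise results:
  Ember vs Forge: Forge wins 18–7.
  Ember vs Beacon: Beacon wins 19–6.
  Ember vs Citadel: Ember wins 14–11.
  Forge vs Beacon: Beacon wins 17–8.
  Forge vs Citadel: Forge wins 20–5.
  Beacon vs Citadel: Beacon wins 20–5.
Copeland scores (wins − losses):
  Ember: 1 − 2 = -1
  Forge: 2 − 1 = 1
  Beacon: 3 − 0 = 3
  Citadel: 0 − 3 = -3
Beacon has the best Copeland score.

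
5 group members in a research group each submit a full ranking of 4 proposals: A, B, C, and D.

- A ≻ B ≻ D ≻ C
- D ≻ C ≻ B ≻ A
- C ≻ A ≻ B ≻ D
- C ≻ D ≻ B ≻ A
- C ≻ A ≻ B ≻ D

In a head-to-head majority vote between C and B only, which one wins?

Ballots ranking C above B: 4.
Ballots ranking B above C: 1.
C wins the head-to-head, 4–1.

C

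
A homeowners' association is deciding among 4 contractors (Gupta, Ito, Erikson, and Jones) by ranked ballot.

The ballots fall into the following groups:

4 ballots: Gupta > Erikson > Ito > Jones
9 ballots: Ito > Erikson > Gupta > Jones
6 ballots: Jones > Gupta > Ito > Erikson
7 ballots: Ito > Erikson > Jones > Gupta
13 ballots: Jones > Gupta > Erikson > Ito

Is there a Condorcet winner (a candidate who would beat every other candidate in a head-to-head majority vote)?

Head-to-head results (39 voters total):
Gupta vs Ito: Gupta wins 23–16.
Gupta vs Erikson: Gupta wins 23–16.
Gupta vs Jones: Jones wins 26–13.
Ito vs Erikson: Ito wins 22–17.
Ito vs Jones: Ito wins 20–19.
Erikson vs Jones: Erikson wins 20–19.
No candidate beats all others: Gupta beats Ito beats Jones beats Gupta, a majority cycle.

No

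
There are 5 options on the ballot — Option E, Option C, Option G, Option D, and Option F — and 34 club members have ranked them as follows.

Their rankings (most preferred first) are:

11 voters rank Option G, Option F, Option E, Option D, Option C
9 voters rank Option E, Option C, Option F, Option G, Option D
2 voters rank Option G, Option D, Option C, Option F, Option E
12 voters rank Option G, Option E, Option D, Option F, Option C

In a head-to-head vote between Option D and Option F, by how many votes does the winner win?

Ballots ranking Option D above Option F: 2+12 = 14.
Ballots ranking Option F above Option D: 11+9 = 20.
Option F wins 20–14, a margin of 6.

6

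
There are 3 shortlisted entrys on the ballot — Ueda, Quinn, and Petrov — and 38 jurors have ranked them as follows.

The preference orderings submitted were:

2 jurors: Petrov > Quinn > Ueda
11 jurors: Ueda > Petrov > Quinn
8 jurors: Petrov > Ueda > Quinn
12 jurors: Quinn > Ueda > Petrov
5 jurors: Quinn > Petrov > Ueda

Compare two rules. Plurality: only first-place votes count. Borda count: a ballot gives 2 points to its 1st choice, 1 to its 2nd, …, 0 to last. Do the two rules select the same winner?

Plurality first-place counts: Ueda 11, Quinn 17, Petrov 10 → Quinn.
Borda totals: Ueda 42, Quinn 36, Petrov 36 → Ueda.
The two rules disagree: plurality picks Quinn, Borda picks Ueda.

No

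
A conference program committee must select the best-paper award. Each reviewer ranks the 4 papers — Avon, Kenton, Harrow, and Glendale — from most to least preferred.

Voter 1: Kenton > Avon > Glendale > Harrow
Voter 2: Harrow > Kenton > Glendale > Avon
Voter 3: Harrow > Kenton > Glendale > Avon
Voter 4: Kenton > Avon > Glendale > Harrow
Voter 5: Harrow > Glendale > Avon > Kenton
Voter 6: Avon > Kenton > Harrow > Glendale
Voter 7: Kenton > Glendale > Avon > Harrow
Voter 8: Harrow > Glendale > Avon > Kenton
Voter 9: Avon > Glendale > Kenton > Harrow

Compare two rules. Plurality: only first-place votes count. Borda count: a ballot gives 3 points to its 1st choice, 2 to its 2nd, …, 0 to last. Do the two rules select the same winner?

No

Plurality first-place counts: Avon 2, Kenton 3, Harrow 4, Glendale 0 → Harrow.
Borda totals: Avon 13, Kenton 16, Harrow 13, Glendale 12 → Kenton.
The two rules disagree: plurality picks Harrow, Borda picks Kenton.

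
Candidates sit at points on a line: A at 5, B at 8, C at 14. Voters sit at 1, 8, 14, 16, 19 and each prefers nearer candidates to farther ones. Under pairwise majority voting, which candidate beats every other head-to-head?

C

With single-peaked preferences on a line, the Condorcet winner is the candidate closest to the median voter.
The median voter (position 14) is closest to C at 14.
Check: C vs A — voters closer to C: 3 of 5.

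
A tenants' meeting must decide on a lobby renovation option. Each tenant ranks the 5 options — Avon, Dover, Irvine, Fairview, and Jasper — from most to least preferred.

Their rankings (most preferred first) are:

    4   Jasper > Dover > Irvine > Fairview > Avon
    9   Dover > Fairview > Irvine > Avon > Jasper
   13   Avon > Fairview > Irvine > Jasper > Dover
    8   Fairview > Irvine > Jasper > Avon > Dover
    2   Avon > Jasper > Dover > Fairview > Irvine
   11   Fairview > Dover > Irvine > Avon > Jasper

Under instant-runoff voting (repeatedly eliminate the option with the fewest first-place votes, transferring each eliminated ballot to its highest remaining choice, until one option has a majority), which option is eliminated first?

Round 1: Fairview 19, Avon 15, Dover 9, Jasper 4, Irvine 0. Irvine has the fewest and is eliminated.
Round 2: Fairview 19, Avon 15, Dover 9, Jasper 4. Jasper has the fewest and is eliminated.
Round 3: Fairview 19, Avon 15, Dover 13. Dover has the fewest and is eliminated.
Round 4: Fairview 32, Avon 15. Fairview has a majority.

Irvine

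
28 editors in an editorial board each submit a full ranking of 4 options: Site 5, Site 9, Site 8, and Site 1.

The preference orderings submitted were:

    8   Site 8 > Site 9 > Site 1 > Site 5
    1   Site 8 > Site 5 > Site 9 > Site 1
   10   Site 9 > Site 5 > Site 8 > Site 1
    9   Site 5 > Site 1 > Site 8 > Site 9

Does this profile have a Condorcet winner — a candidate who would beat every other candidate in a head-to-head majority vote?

Head-to-head results (28 voters total):
Site 5 vs Site 9: Site 9 wins 18–10.
Site 5 vs Site 8: Site 5 wins 19–9.
Site 5 vs Site 1: Site 5 wins 20–8.
Site 9 vs Site 8: Site 8 wins 18–10.
Site 9 vs Site 1: Site 9 wins 19–9.
Site 8 vs Site 1: Site 8 wins 19–9.
No candidate beats all others: Site 5 beats Site 8 beats Site 9 beats Site 5, a majority cycle.

No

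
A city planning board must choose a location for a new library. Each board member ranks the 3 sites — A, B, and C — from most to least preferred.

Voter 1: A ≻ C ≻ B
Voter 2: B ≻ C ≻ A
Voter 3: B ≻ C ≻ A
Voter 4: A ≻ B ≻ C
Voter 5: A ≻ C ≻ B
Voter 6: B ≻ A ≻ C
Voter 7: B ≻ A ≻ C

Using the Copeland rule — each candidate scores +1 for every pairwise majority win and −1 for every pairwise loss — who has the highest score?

Pairwise results:
  A vs B: B wins 4–3.
  A vs C: A wins 5–2.
  B vs C: B wins 5–2.
Copeland scores (wins − losses):
  A: 1 − 1 = 0
  B: 2 − 0 = 2
  C: 0 − 2 = -2
B has the best Copeland score.

B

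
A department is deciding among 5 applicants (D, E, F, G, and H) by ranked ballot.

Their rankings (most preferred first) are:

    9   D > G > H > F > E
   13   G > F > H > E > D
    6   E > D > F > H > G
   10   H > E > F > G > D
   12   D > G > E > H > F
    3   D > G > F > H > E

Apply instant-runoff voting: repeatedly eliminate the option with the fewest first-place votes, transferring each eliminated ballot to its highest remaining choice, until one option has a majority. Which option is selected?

Round 1: D 24, G 13, H 10, E 6, F 0. F has the fewest and is eliminated.
Round 2: D 24, G 13, H 10, E 6. E has the fewest and is eliminated.
Round 3: D 30, G 13, H 10. D has a majority.

D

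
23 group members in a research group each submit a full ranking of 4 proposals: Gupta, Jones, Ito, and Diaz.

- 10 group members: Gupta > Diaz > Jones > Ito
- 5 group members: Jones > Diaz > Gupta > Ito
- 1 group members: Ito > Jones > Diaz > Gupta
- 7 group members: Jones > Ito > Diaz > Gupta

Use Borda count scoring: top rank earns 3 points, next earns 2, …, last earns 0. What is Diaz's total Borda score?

38

Borda scores:
  Gupta: 10·3 + 5·1 + 0 + 7·0 = 35
  Jones: 10·1 + 5·3 + 2 + 7·3 = 48
  Ito: 10·0 + 5·0 + 3 + 7·2 = 17
  Diaz: 10·2 + 5·2 + 1 + 7·1 = 38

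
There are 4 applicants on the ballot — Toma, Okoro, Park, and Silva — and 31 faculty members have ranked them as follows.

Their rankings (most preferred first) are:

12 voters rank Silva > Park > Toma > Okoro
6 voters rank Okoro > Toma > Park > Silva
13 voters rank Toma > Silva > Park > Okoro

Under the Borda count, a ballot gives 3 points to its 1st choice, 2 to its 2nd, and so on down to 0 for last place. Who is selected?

Toma

Borda scores:
  Toma: 12·1 + 6·2 + 13·3 = 63
  Okoro: 12·0 + 6·3 + 13·0 = 18
  Park: 12·2 + 6·1 + 13·1 = 43
  Silva: 12·3 + 6·0 + 13·2 = 62
Toma has the highest total.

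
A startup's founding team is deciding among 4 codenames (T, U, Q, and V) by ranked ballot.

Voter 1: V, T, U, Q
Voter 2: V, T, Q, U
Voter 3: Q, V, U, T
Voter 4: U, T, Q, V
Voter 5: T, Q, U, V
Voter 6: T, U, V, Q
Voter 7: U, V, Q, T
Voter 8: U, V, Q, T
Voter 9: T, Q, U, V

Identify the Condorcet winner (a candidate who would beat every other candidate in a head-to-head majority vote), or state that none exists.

Head-to-head results (9 voters total):
T vs U: T wins 5–4.
T vs Q: T wins 6–3.
T vs V: V wins 5–4.
U vs Q: U wins 5–4.
U vs V: U wins 6–3.
Q vs V: V wins 5–4.
No candidate beats all others: T beats U beats V beats T, a majority cycle.

There is no Condorcet winner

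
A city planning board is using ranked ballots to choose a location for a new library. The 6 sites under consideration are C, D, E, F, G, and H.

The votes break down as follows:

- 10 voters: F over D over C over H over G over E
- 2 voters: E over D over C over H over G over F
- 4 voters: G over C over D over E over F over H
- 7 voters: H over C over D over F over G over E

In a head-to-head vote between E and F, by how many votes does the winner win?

Ballots ranking E above F: 2+4 = 6.
Ballots ranking F above E: 10+7 = 17.
F wins 17–6, a margin of 11.

11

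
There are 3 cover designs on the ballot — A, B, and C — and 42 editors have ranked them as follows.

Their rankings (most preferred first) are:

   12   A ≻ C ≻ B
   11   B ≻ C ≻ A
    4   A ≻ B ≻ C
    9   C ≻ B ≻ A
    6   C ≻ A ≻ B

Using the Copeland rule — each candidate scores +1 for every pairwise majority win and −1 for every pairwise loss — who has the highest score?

Pairwise results:
  A vs B: A wins 22–20.
  A vs C: C wins 26–16.
  B vs C: C wins 27–15.
Copeland scores (wins − losses):
  A: 1 − 1 = 0
  B: 0 − 2 = -2
  C: 2 − 0 = 2
C has the best Copeland score.

C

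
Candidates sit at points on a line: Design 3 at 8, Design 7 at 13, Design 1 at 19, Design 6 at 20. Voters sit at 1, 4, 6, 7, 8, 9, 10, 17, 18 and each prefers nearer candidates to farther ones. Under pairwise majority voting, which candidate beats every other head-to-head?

With single-peaked preferences on a line, the Condorcet winner is the candidate closest to the median voter.
The median voter (position 8) is closest to Design 3 at 8.
Check: Design 3 vs Design 7 — voters closer to Design 3: 7 of 9.

Design 3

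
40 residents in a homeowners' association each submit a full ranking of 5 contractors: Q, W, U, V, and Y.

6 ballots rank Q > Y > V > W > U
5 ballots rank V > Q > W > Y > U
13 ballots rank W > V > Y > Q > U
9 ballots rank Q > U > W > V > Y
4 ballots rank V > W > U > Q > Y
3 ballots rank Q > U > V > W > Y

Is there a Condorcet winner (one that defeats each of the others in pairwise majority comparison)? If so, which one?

Head-to-head results (40 voters total):
Q vs W: Q wins 23–17.
Q vs U: Q wins 36–4.
Q vs V: V wins 22–18.
Q vs Y: Q wins 27–13.
W vs U: W wins 28–12.
W vs V: W wins 22–18.
W vs Y: W wins 34–6.
U vs V: V wins 28–12.
U vs Y: Y wins 24–16.
V vs Y: V wins 34–6.
No candidate beats all others: Q beats W beats V beats Q, a majority cycle.

There is no Condorcet winner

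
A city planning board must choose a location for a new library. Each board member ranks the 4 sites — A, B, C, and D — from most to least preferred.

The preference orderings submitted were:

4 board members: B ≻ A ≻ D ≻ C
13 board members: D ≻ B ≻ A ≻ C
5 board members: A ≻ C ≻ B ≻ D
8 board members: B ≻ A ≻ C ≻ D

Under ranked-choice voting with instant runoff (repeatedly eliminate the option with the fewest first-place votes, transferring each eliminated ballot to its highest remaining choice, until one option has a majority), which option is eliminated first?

Round 1: D 13, B 12, A 5, C 0. C has the fewest and is eliminated.
Round 2: D 13, B 12, A 5. A has the fewest and is eliminated.
Round 3: B 17, D 13. B has a majority.

C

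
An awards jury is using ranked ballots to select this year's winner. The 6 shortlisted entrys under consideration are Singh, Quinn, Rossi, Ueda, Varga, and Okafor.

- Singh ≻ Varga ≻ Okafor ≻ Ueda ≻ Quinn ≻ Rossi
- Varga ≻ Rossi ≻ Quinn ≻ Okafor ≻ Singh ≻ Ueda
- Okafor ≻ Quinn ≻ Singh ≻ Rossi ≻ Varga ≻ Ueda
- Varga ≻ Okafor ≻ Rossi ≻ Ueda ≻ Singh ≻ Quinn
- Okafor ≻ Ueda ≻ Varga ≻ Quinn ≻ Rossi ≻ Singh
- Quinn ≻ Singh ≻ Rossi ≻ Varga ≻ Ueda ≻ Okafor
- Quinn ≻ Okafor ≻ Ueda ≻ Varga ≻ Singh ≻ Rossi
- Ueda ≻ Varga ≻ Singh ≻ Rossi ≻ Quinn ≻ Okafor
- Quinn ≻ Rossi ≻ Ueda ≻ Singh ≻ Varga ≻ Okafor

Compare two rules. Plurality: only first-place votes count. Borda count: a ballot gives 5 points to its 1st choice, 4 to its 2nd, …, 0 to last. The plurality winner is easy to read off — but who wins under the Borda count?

Varga

Plurality first-place counts: Singh 1, Quinn 3, Rossi 0, Ueda 1, Varga 2, Okafor 2 → Quinn.
Borda totals: Singh 20, Quinn 26, Rossi 19, Ueda 20, Varga 27, Okafor 23 → Varga.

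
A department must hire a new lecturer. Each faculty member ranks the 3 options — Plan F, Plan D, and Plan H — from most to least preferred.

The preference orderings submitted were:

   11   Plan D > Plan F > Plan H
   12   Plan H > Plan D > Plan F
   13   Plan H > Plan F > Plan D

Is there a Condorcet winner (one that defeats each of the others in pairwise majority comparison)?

Yes

Head-to-head results (36 voters total):
Plan F vs Plan D: Plan D wins 23–13.
Plan F vs Plan H: Plan H wins 25–11.
Plan D vs Plan H: Plan H wins 25–11.
Plan H beats each rival — Plan F (25–11), Plan D (25–11) — so Plan H is the Condorcet winner.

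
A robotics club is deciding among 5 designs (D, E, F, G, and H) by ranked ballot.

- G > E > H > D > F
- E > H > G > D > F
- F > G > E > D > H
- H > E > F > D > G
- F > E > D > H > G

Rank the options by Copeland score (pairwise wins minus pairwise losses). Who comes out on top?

E

Pairwise results:
  D vs E: E wins 5–0.
  D vs F: F wins 3–2.
  D vs G: G wins 3–2.
  D vs H: H wins 3–2.
  E vs F: E wins 3–2.
  E vs G: E wins 3–2.
  E vs H: E wins 4–1.
  F vs G: F wins 3–2.
  F vs H: H wins 3–2.
  G vs H: H wins 3–2.
Copeland scores (wins − losses):
  D: 0 − 4 = -4
  E: 4 − 0 = 4
  F: 2 − 2 = 0
  G: 1 − 3 = -2
  H: 3 − 1 = 2
E has the best Copeland score.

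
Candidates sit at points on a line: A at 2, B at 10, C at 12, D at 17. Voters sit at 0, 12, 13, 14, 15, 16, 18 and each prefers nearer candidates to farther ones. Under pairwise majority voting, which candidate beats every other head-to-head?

With single-peaked preferences on a line, the Condorcet winner is the candidate closest to the median voter.
The median voter (position 14) is closest to C at 12.
Check: C vs D — voters closer to C: 4 of 7.

C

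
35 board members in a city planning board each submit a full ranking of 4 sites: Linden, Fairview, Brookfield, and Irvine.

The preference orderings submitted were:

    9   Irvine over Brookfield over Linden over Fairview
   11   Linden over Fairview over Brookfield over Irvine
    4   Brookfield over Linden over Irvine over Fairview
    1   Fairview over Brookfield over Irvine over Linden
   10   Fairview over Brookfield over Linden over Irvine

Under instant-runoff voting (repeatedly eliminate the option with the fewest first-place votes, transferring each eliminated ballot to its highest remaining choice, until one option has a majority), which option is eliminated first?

Round 1: Linden 11, Fairview 11, Irvine 9, Brookfield 4. Brookfield has the fewest and is eliminated.
Round 2: Linden 15, Fairview 11, Irvine 9. Irvine has the fewest and is eliminated.
Round 3: Linden 24, Fairview 11. Linden has a majority.

Brookfield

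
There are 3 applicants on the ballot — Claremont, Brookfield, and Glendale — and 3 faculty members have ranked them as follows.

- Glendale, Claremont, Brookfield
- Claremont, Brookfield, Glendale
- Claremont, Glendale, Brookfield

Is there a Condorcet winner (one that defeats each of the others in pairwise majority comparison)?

Yes

Head-to-head results (3 voters total):
Claremont vs Brookfield: Claremont wins 3–0.
Claremont vs Glendale: Claremont wins 2–1.
Brookfield vs Glendale: Glendale wins 2–1.
Claremont beats each rival — Brookfield (3–0), Glendale (2–1) — so Claremont is the Condorcet winner.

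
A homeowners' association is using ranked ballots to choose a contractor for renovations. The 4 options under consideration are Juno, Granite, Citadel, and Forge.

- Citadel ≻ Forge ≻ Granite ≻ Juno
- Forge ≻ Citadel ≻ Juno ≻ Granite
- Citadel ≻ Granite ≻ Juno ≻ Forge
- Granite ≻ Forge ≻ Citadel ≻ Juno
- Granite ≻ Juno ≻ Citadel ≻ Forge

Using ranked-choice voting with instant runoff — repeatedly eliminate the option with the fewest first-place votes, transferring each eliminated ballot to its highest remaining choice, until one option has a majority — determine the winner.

Citadel

Round 1: Granite 2, Citadel 2, Forge 1, Juno 0. Juno has the fewest and is eliminated.
Round 2: Granite 2, Citadel 2, Forge 1. Forge has the fewest and is eliminated.
Round 3: Citadel 3, Granite 2. Citadel has a majority.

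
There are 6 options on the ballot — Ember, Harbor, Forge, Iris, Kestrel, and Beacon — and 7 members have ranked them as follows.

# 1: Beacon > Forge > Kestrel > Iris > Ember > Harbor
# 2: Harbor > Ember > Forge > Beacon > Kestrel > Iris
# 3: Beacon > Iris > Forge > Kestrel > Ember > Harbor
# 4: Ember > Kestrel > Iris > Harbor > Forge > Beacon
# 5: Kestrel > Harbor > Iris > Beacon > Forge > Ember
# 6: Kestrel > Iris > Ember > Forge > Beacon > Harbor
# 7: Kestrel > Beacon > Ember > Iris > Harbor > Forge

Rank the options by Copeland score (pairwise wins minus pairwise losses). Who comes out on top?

Pairwise results:
  Ember vs Harbor: Ember wins 5–2.
  Ember vs Forge: Ember wins 4–3.
  Ember vs Iris: Iris wins 4–3.
  Ember vs Kestrel: Kestrel wins 5–2.
  Ember vs Beacon: Beacon wins 4–3.
  Harbor vs Forge: Harbor wins 4–3.
  Harbor vs Iris: Iris wins 5–2.
  Harbor vs Kestrel: Kestrel wins 6–1.
  Harbor vs Beacon: Beacon wins 4–3.
  Forge vs Iris: Iris wins 5–2.
  Forge vs Kestrel: Kestrel wins 4–3.
  Forge vs Beacon: Beacon wins 4–3.
  Iris vs Kestrel: Kestrel wins 6–1.
  Iris vs Beacon: Beacon wins 4–3.
  Kestrel vs Beacon: Kestrel wins 4–3.
Copeland scores (wins − losses):
  Ember: 2 − 3 = -1
  Harbor: 1 − 4 = -3
  Forge: 0 − 5 = -5
  Iris: 3 − 2 = 1
  Kestrel: 5 − 0 = 5
  Beacon: 4 − 1 = 3
Kestrel has the best Copeland score.

Kestrel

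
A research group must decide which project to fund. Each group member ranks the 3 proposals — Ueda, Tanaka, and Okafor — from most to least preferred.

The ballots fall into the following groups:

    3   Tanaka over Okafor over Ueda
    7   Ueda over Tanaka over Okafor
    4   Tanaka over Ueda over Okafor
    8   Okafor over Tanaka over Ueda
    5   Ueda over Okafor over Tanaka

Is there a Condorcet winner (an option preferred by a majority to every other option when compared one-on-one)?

Yes

Head-to-head results (27 voters total):
Ueda vs Tanaka: Tanaka wins 15–12.
Ueda vs Okafor: Ueda wins 16–11.
Tanaka vs Okafor: Tanaka wins 14–13.
Tanaka beats each rival — Ueda (15–12), Okafor (14–13) — so Tanaka is the Condorcet winner.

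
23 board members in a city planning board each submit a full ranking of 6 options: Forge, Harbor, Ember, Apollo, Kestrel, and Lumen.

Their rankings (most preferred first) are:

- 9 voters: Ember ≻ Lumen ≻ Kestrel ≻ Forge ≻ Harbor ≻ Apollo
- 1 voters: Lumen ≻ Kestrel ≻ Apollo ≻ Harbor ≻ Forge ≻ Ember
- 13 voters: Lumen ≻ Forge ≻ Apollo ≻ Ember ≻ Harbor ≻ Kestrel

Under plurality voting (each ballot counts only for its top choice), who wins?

First-place vote totals:
  Forge: 0
  Harbor: 0
  Ember: 9
  Apollo: 0
  Kestrel: 0
  Lumen: 14
Lumen has the most first-place votes.

Lumen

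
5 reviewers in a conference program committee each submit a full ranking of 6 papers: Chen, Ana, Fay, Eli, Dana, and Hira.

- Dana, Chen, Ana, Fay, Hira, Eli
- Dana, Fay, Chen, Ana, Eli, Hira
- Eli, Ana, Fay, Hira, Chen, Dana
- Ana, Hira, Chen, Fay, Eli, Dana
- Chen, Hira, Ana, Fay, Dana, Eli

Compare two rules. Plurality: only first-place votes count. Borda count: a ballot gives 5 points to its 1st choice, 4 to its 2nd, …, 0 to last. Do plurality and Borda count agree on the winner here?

No

Plurality first-place counts: Chen 1, Ana 1, Fay 0, Eli 1, Dana 2, Hira 0 → Dana.
Borda totals: Chen 16, Ana 17, Fay 13, Eli 7, Dana 11, Hira 11 → Ana.
The two rules disagree: plurality picks Dana, Borda picks Ana.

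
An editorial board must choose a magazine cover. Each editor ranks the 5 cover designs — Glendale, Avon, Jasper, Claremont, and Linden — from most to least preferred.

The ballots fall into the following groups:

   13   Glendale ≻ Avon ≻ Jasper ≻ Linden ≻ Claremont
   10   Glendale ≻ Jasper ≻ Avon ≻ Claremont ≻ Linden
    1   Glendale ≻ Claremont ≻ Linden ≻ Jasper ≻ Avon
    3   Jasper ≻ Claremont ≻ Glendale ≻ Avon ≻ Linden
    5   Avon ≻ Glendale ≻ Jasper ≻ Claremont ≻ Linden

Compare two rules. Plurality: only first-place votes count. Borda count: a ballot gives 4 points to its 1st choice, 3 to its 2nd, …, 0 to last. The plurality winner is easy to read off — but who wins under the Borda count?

Glendale

Plurality first-place counts: Glendale 24, Avon 5, Jasper 3, Claremont 0, Linden 0 → Glendale.
Borda totals: Glendale 117, Avon 82, Jasper 79, Claremont 27, Linden 15 → Glendale.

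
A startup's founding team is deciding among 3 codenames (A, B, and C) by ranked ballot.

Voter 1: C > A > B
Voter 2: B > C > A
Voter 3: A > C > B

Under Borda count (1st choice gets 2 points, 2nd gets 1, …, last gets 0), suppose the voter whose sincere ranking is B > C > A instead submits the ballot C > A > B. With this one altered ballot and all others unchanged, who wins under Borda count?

C

Borda totals with the altered ballot: A 4, B 0, C 5.
The winner is unchanged: still C.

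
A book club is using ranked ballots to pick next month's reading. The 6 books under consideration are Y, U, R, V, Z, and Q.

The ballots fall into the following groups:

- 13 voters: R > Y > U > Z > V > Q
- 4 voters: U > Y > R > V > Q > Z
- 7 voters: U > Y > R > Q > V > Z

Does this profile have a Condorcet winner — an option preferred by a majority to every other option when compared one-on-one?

Head-to-head results (24 voters total):
Y vs U: Y wins 13–11.
Y vs R: R wins 13–11.
Y vs V: Y wins 24–0.
Y vs Z: Y wins 24–0.
Y vs Q: Y wins 24–0.
U vs R: R wins 13–11.
U vs V: U wins 24–0.
U vs Z: U wins 24–0.
U vs Q: U wins 24–0.
R vs V: R wins 24–0.
R vs Z: R wins 24–0.
R vs Q: R wins 24–0.
V vs Z: Z wins 13–11.
V vs Q: V wins 17–7.
Z vs Q: Z wins 13–11.
R beats each rival — Y (13–11), U (13–11), V (24–0), Z (24–0), Q (24–0) — so R is the Condorcet winner.

Yes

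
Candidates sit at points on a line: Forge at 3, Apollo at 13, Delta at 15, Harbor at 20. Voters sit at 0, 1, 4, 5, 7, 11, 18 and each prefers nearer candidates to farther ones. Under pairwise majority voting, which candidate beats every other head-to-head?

With single-peaked preferences on a line, the Condorcet winner is the candidate closest to the median voter.
The median voter (position 5) is closest to Forge at 3.
Check: Forge vs Harbor — voters closer to Forge: 6 of 7.

Forge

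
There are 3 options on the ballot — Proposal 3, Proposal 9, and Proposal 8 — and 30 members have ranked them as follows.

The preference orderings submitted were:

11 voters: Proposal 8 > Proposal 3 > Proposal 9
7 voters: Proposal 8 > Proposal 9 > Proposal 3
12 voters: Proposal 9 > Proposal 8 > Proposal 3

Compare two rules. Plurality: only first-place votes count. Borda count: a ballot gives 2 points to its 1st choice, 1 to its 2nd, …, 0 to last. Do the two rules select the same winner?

Plurality first-place counts: Proposal 3 0, Proposal 9 12, Proposal 8 18 → Proposal 8.
Borda totals: Proposal 3 11, Proposal 9 31, Proposal 8 48 → Proposal 8.
The two rules agree on Proposal 8.

Yes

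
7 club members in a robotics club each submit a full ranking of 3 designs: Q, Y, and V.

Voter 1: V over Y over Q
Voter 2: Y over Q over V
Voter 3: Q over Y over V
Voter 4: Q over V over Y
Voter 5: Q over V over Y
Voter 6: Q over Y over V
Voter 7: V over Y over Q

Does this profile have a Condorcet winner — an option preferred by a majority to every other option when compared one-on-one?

Yes

Head-to-head results (7 voters total):
Q vs Y: Q wins 4–3.
Q vs V: Q wins 5–2.
Y vs V: V wins 4–3.
Q beats each rival — Y (4–3), V (5–2) — so Q is the Condorcet winner.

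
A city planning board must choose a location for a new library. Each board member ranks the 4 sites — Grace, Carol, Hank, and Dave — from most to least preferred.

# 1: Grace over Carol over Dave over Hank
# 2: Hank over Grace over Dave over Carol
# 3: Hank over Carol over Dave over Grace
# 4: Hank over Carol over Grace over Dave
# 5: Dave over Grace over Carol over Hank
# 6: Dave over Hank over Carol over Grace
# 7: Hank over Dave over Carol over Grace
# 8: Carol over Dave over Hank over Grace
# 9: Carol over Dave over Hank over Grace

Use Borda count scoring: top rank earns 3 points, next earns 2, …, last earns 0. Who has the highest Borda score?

Hank

Borda scores:
  Grace: 3 + 2 + 0 + 1 + 2 + 0 + 0 + 0 + 0 = 8
  Carol: 2 + 0 + 2 + 2 + 1 + 1 + 1 + 3 + 3 = 15
  Hank: 0 + 3 + 3 + 3 + 0 + 2 + 3 + 1 + 1 = 16
  Dave: 1 + 1 + 1 + 0 + 3 + 3 + 2 + 2 + 2 = 15
Hank has the highest total.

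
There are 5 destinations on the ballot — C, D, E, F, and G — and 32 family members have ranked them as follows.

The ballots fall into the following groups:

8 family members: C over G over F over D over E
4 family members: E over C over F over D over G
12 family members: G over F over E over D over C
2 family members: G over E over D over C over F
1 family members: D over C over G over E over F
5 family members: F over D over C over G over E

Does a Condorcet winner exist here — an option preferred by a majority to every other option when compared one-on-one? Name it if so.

Head-to-head results (32 voters total):
C vs D: D wins 20–12.
C vs E: E wins 18–14.
C vs F: F wins 17–15.
C vs G: C wins 18–14.
D vs E: E wins 18–14.
D vs F: F wins 29–3.
D vs G: G wins 22–10.
E vs F: F wins 25–7.
E vs G: G wins 28–4.
F vs G: G wins 23–9.
No candidate beats all others: C beats G beats D beats C, a majority cycle.

There is no Condorcet winner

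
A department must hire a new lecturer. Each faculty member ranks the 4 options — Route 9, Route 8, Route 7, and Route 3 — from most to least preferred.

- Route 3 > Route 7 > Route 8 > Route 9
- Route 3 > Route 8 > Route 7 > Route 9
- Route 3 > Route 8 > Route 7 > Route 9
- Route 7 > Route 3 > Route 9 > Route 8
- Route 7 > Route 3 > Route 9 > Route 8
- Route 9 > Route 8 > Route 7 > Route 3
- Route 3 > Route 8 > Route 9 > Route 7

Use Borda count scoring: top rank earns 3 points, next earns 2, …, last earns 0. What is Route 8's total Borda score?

9

Borda scores:
  Route 9: 0 + 0 + 0 + 1 + 1 + 3 + 1 = 6
  Route 8: 1 + 2 + 2 + 0 + 0 + 2 + 2 = 9
  Route 7: 2 + 1 + 1 + 3 + 3 + 1 + 0 = 11
  Route 3: 3 + 3 + 3 + 2 + 2 + 0 + 3 = 16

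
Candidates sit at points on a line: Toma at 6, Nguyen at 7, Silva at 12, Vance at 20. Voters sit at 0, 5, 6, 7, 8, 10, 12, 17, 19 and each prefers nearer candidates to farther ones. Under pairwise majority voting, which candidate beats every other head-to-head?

Nguyen

With single-peaked preferences on a line, the Condorcet winner is the candidate closest to the median voter.
The median voter (position 8) is closest to Nguyen at 7.
Check: Nguyen vs Silva — voters closer to Nguyen: 5 of 9.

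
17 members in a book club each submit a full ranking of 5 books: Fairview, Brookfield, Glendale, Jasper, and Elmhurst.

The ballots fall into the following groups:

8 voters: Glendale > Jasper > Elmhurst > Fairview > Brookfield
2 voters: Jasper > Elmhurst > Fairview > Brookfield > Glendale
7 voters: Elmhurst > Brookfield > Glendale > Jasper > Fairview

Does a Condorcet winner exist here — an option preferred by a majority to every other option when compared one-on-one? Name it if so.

None — there is no Condorcet winner

Head-to-head results (17 voters total):
Fairview vs Brookfield: Fairview wins 10–7.
Fairview vs Glendale: Glendale wins 15–2.
Fairview vs Jasper: Jasper wins 17–0.
Fairview vs Elmhurst: Elmhurst wins 17–0.
Brookfield vs Glendale: Brookfield wins 9–8.
Brookfield vs Jasper: Jasper wins 10–7.
Brookfield vs Elmhurst: Elmhurst wins 17–0.
Glendale vs Jasper: Glendale wins 15–2.
Glendale vs Elmhurst: Elmhurst wins 9–8.
Jasper vs Elmhurst: Jasper wins 10–7.
No candidate beats all others: Fairview beats Brookfield beats Glendale beats Fairview, a majority cycle.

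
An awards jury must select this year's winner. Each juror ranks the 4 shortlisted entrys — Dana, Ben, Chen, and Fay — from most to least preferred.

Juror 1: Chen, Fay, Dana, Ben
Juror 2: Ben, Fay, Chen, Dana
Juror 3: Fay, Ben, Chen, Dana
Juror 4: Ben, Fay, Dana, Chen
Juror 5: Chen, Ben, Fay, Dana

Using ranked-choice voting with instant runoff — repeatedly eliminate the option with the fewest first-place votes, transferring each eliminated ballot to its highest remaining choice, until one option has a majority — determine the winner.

Round 1: Ben 2, Chen 2, Fay 1, Dana 0. Dana has the fewest and is eliminated.
Round 2: Ben 2, Chen 2, Fay 1. Fay has the fewest and is eliminated.
Round 3: Ben 3, Chen 2. Ben has a majority.

Ben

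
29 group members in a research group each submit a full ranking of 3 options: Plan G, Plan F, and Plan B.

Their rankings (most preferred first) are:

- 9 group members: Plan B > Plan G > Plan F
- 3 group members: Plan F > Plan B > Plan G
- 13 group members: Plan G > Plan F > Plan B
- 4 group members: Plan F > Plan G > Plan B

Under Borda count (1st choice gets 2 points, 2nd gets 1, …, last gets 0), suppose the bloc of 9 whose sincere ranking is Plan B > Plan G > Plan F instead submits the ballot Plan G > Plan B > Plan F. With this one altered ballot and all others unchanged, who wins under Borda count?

Borda totals with the altered ballot: Plan G 48, Plan F 27, Plan B 12.
The winner is unchanged: still Plan G.

Plan G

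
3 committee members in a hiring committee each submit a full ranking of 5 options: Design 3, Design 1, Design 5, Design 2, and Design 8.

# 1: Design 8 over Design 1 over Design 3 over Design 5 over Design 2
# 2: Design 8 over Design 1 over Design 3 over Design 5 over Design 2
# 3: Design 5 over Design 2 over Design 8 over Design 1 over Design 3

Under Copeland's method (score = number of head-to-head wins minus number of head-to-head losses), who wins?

Pairwise results:
  Design 3 vs Design 1: Design 1 wins 3–0.
  Design 3 vs Design 5: Design 3 wins 2–1.
  Design 3 vs Design 2: Design 3 wins 2–1.
  Design 3 vs Design 8: Design 8 wins 3–0.
  Design 1 vs Design 5: Design 1 wins 2–1.
  Design 1 vs Design 2: Design 1 wins 2–1.
  Design 1 vs Design 8: Design 8 wins 3–0.
  Design 5 vs Design 2: Design 5 wins 3–0.
  Design 5 vs Design 8: Design 8 wins 2–1.
  Design 2 vs Design 8: Design 8 wins 2–1.
Copeland scores (wins − losses):
  Design 3: 2 − 2 = 0
  Design 1: 3 − 1 = 2
  Design 5: 1 − 3 = -2
  Design 2: 0 − 4 = -4
  Design 8: 4 − 0 = 4
Design 8 has the best Copeland score.

Design 8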